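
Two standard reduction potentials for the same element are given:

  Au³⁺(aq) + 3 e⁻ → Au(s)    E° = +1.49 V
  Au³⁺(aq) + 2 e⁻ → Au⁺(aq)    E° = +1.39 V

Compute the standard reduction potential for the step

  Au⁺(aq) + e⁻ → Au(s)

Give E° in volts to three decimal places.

+1.690 V

Sequential free energies add, so n₃E°₃ = n₁E°₁ + n₂E°₂.
With n₃ = 3, and the known step contributing 2×(+1.39) V, the unknown satisfies 1·E° = 3×(+1.49) − 2×(+1.39) = +1.690.
E° = +1.690 / 1 = +1.690 V.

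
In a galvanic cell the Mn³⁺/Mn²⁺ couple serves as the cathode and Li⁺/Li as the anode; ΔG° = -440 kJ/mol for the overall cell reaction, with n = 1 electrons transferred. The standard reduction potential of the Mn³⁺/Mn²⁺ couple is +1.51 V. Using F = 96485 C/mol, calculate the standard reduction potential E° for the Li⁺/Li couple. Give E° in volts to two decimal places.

-3.05 V

E°cell = −ΔG°/(nF) = −(-440×10³)/((1)(96485)) = +4.560 V.
Since Mn³⁺/Mn²⁺ is the cathode and Li⁺/Li the anode, E°cell = E°(Mn³⁺/Mn²⁺) − E°(Li⁺/Li).
So E°(Li⁺/Li) = E°(Mn³⁺/Mn²⁺) − E°cell = (+1.51) − (+4.560) = -3.05 V.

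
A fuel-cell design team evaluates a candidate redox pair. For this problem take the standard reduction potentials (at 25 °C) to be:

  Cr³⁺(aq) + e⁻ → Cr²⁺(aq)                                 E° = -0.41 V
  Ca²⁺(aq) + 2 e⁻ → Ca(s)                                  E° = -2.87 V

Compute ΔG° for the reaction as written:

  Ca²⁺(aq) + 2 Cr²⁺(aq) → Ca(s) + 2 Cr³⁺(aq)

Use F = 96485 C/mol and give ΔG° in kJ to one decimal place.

+474.7 kJ

As written, Ca²⁺/Ca is reduced (cathode) and Cr³⁺/Cr²⁺ is oxidised (anode), so E°cell = (-2.87) − (-0.41) = -2.46 V.
Balancing electrons gives n = 2.
ΔG° = −nFE° = −(2)(96485)(-2.46) = 474,706 J = +474.7 kJ.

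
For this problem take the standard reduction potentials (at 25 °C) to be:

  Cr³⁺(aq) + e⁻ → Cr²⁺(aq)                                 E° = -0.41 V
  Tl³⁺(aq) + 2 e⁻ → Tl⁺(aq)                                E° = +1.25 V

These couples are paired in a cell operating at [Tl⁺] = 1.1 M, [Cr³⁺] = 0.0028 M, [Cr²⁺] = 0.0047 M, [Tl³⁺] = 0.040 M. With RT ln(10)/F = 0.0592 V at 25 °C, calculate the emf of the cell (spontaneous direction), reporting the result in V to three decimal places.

+1.631 V

Tl³⁺/Tl⁺ is the cathode (higher E°), Cr³⁺/Cr²⁺ the anode: E°cell = +1.25 − (-0.41) = +1.66 V, n = 2.
Overall: Tl³⁺(aq) + 2 Cr²⁺(aq) → Tl⁺(aq) + 2 Cr³⁺(aq)
Q = [Tl⁺]·[Cr³⁺]^2 / ([Tl³⁺]·[Cr²⁺]^2); log Q = 0.989.
E = E° − (0.0592/n) log Q = +1.66 − (0.0592/2)(0.989) = +1.631 V.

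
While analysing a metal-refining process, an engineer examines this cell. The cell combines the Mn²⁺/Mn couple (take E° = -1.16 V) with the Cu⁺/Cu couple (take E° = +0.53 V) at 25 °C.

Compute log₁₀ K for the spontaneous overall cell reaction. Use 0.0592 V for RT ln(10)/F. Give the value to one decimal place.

57.1

Cathode: Cu⁺/Cu; anode: Mn²⁺/Mn. E°cell = +1.69 V, n = 2.
log K = nE°cell / 0.0592 = (2)(+1.69) / 0.0592 = 57.1.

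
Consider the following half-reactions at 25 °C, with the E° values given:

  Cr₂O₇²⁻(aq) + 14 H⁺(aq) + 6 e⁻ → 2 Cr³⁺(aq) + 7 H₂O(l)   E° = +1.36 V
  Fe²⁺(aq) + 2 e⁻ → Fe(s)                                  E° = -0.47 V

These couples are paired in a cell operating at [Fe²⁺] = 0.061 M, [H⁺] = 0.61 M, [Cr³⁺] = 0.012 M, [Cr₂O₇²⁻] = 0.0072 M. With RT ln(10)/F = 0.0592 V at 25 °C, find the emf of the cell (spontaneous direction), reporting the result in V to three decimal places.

Cr₂O₇²⁻/Cr³⁺ is the cathode (higher E°), Fe²⁺/Fe the anode: E°cell = +1.36 − (-0.47) = +1.83 V, n = 6.
Overall: Cr₂O₇²⁻(aq) + 14 H⁺(aq) + 3 Fe(s) → 2 Cr³⁺(aq) + 7 H₂O(l) + 3 Fe²⁺(aq)
Q = [Cr³⁺]^2·[Fe²⁺]^3 / ([Cr₂O₇²⁻]·[H⁺]^14); log Q = -2.338.
E = E° − (0.0592/n) log Q = +1.83 − (0.0592/6)(-2.338) = +1.853 V.

+1.853 V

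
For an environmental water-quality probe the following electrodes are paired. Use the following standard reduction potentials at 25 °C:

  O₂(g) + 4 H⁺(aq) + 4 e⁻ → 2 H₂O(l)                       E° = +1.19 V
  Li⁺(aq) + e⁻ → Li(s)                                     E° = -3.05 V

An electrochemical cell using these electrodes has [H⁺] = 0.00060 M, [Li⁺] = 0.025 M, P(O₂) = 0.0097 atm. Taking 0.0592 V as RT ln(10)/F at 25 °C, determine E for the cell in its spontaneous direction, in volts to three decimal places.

O₂/H₂O is the cathode (higher E°), Li⁺/Li the anode: E°cell = +1.19 − (-3.05) = +4.24 V, n = 4.
Overall: O₂(g) + 4 H⁺(aq) + 4 Li(s) → 2 H₂O(l) + 4 Li⁺(aq)
Q = [Li⁺]^4 / (P(O₂)·[H⁺]^4); log Q = 8.492.
E = E° − (0.0592/n) log Q = +4.24 − (0.0592/4)(8.492) = +4.114 V.

+4.114 V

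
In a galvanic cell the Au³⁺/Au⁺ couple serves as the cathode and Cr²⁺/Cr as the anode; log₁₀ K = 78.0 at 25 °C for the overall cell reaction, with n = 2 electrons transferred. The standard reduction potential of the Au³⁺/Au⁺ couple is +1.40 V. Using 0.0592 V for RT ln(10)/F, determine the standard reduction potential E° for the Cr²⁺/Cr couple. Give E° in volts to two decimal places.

E°cell = (0.0592/n)·log K = (0.0592/2)(78.0) = +2.309 V.
Since Au³⁺/Au⁺ is the cathode and Cr²⁺/Cr the anode, E°cell = E°(Au³⁺/Au⁺) − E°(Cr²⁺/Cr).
So E°(Cr²⁺/Cr) = E°(Au³⁺/Au⁺) − E°cell = (+1.40) − (+2.309) = -0.91 V.

-0.91 V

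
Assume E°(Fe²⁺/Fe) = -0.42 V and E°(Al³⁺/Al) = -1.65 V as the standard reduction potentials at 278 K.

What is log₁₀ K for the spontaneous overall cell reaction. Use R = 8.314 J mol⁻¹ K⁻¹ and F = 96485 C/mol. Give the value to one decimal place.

133.8

Cathode: Fe²⁺/Fe; anode: Al³⁺/Al. E°cell = (-0.42) − (-1.65) = +1.23 V, with n = 6.
ΔG° = −nFE° = −RT ln K, so ln K = nFE°/(RT) = (6)(96485)(+1.23) / ((8.314)(278)) = 308.078.
log₁₀ K = 308.078 / ln 10 = 133.8.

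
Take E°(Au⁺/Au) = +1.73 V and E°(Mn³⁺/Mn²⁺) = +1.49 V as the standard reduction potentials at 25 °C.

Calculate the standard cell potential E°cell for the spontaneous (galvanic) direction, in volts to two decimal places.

The Au⁺/Au couple has the higher reduction potential, so it is the cathode; Mn³⁺/Mn²⁺ is oxidised at the anode.
E°cell = E°(cathode) − E°(anode) = (+1.73) − (+1.49) = +0.24 V.
Since E°cell > 0, the reaction is spontaneous under standard conditions.

+0.24 V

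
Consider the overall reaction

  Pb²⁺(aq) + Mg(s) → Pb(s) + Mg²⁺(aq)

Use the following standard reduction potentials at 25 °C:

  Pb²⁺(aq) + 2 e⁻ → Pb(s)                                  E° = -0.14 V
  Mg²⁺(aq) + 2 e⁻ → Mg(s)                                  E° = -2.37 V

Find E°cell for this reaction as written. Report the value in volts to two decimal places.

+2.23 V

The Pb²⁺/Pb couple has the higher reduction potential, so it is the cathode; Mg²⁺/Mg is oxidised at the anode.
E°cell = E°(cathode) − E°(anode) = (-0.14) − (-2.37) = +2.23 V.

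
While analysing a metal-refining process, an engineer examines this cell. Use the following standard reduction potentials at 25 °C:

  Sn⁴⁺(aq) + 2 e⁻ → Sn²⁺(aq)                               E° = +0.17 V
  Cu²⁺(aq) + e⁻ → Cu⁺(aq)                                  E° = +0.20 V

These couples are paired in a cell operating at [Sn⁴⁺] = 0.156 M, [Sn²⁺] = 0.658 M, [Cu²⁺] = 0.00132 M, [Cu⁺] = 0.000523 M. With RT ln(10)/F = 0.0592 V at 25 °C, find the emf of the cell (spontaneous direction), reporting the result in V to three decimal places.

Cu²⁺/Cu⁺ is the cathode (higher E°), Sn⁴⁺/Sn²⁺ the anode: E°cell = +0.20 − (+0.17) = +0.03 V, n = 2.
Overall: 2 Cu²⁺(aq) + Sn²⁺(aq) → 2 Cu⁺(aq) + Sn⁴⁺(aq)
Q = [Cu⁺]^2·[Sn⁴⁺] / ([Cu²⁺]^2·[Sn²⁺]); log Q = -1.429.
E = E° − (0.0592/n) log Q = +0.03 − (0.0592/2)(-1.429) = +0.072 V.

+0.072 V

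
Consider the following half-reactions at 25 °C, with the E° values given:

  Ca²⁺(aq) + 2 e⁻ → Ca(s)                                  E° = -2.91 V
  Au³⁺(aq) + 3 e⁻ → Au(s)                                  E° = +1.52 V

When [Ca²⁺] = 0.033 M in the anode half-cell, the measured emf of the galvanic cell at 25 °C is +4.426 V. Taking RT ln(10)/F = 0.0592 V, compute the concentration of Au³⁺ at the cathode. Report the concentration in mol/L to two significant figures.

0.0038 M

Au³⁺/Au is the cathode, Ca²⁺/Ca the anode: E°cell = +4.43 V, n = 6.
Overall reaction: 2 Au³⁺(aq) + 3 Ca(s) → 2 Au(s) + 3 Ca²⁺(aq); Q = [Ca²⁺]^3/[Au³⁺]^2.
From E = E° − (0.0592/n) log Q: log Q = (E° − E)·n/0.0592 = (+4.43 − (+4.426))·6/0.0592 = 0.4054.
So 2·log[Au³⁺] = 3·log(0.033) − log Q = -4.4445 − (0.4054) = -4.8499; log[Au³⁺] = -4.8499 / 2 = -2.4249; [Au³⁺] = 10^(-2.4249) ≈ 0.0038 M.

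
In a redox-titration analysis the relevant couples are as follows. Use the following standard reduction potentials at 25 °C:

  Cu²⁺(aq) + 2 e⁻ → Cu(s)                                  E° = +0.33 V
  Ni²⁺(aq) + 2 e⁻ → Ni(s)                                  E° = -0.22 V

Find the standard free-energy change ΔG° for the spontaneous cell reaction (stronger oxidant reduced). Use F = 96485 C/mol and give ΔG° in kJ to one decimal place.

-106.1 kJ

Cu²⁺/Cu (E° = +0.33 V) is the cathode; Ni²⁺/Ni (E° = -0.22 V) is the anode, so E°cell = +0.55 V.
Balancing electrons gives n = 2 (lcm of 2 and 2).
ΔG° = −nFE° = −(2)(96485)(+0.55) = -106,134 J = -106.1 kJ.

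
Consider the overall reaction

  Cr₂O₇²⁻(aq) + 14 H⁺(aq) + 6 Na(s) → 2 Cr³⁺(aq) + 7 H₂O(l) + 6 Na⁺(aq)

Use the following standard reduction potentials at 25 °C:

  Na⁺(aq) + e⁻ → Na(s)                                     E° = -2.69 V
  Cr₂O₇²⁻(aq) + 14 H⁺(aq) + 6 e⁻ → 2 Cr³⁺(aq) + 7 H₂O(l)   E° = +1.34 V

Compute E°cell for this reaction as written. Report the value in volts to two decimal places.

The Cr₂O₇²⁻/Cr³⁺ couple has the higher reduction potential, so it is the cathode; Na⁺/Na is oxidised at the anode.
E°cell = E°(cathode) − E°(anode) = (+1.34) − (-2.69) = +4.03 V.

+4.03 V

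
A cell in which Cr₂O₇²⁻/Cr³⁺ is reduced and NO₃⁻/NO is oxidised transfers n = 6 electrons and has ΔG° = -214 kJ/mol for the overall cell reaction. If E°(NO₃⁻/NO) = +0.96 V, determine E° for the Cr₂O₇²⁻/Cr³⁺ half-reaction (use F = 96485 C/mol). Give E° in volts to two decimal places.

+1.33 V

E°cell = −ΔG°/(nF) = −(-214×10³)/((6)(96485)) = +0.370 V.
Since Cr₂O₇²⁻/Cr³⁺ is the cathode and NO₃⁻/NO the anode, E°cell = E°(Cr₂O₇²⁻/Cr³⁺) − E°(NO₃⁻/NO).
So E°(Cr₂O₇²⁻/Cr³⁺) = E°cell + E°(NO₃⁻/NO) = +0.370 + (+0.96) = +1.33 V.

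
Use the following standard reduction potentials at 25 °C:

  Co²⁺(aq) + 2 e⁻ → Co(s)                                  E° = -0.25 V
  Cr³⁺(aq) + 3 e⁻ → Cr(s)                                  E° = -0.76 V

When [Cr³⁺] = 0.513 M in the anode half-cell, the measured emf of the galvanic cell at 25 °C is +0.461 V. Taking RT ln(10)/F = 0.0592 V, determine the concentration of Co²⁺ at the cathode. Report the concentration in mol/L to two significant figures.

Co²⁺/Co is the cathode, Cr³⁺/Cr the anode: E°cell = +0.51 V, n = 6.
Overall reaction: 3 Co²⁺(aq) + 2 Cr(s) → 3 Co(s) + 2 Cr³⁺(aq); Q = [Cr³⁺]^2/[Co²⁺]^3.
From E = E° − (0.0592/n) log Q: log Q = (E° − E)·n/0.0592 = (+0.51 − (+0.461))·6/0.0592 = 4.9662.
So 3·log[Co²⁺] = 2·log(0.513) − log Q = -0.5798 − (4.9662) = -5.5460; log[Co²⁺] = -5.5460 / 3 = -1.8487; [Co²⁺] = 10^(-1.8487) ≈ 0.014 M.

0.014 M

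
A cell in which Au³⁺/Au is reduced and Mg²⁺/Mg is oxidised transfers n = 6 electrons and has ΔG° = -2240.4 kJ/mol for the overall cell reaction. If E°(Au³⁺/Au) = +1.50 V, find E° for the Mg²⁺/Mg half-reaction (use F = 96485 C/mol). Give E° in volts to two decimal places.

E°cell = −ΔG°/(nF) = −(-2240.4×10³)/((6)(96485)) = +3.870 V.
Since Au³⁺/Au is the cathode and Mg²⁺/Mg the anode, E°cell = E°(Au³⁺/Au) − E°(Mg²⁺/Mg).
So E°(Mg²⁺/Mg) = E°(Au³⁺/Au) − E°cell = (+1.50) − (+3.870) = -2.37 V.

-2.37 V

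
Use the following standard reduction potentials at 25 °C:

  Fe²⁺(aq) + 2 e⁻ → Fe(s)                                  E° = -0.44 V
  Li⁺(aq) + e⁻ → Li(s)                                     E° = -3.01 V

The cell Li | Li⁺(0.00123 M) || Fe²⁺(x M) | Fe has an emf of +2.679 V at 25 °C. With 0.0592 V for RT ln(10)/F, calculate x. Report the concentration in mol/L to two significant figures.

Fe²⁺/Fe is the cathode, Li⁺/Li the anode: E°cell = +2.57 V, n = 2.
Overall reaction: Fe²⁺(aq) + 2 Li(s) → Fe(s) + 2 Li⁺(aq); Q = [Li⁺]^2/[Fe²⁺]^1.
From E = E° − (0.0592/n) log Q: log Q = (E° − E)·n/0.0592 = (+2.57 − (+2.679))·2/0.0592 = -3.6824.
So 1·log[Fe²⁺] = 2·log(0.00123) − log Q = -5.8202 − (-3.6824) = -2.1378; [Fe²⁺] = 10^(-2.1378) ≈ 0.0073 M.

0.0073 M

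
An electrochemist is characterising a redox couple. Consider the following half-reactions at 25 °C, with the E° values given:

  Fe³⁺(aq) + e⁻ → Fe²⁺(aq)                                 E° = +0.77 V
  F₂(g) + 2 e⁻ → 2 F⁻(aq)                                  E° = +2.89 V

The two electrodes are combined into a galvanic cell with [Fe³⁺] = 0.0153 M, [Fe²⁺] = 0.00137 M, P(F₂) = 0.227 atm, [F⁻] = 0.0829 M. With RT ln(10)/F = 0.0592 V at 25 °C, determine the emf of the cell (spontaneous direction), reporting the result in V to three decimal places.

+2.103 V

F₂/F⁻ is the cathode (higher E°), Fe³⁺/Fe²⁺ the anode: E°cell = +2.89 − (+0.77) = +2.12 V, n = 2.
Overall: F₂(g) + 2 Fe²⁺(aq) → 2 F⁻(aq) + 2 Fe³⁺(aq)
Q = [F⁻]^2·[Fe³⁺]^2 / (P(F₂)·[Fe²⁺]^2); log Q = 0.577.
E = E° − (0.0592/n) log Q = +2.12 − (0.0592/2)(0.577) = +2.103 V.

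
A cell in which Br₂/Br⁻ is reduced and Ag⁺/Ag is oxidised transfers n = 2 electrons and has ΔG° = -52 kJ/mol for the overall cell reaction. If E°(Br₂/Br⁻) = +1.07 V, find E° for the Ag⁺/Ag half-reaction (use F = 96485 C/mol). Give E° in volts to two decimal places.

+0.80 V

E°cell = −ΔG°/(nF) = −(-52×10³)/((2)(96485)) = +0.269 V.
Since Br₂/Br⁻ is the cathode and Ag⁺/Ag the anode, E°cell = E°(Br₂/Br⁻) − E°(Ag⁺/Ag).
So E°(Ag⁺/Ag) = E°(Br₂/Br⁻) − E°cell = (+1.07) − (+0.269) = +0.80 V.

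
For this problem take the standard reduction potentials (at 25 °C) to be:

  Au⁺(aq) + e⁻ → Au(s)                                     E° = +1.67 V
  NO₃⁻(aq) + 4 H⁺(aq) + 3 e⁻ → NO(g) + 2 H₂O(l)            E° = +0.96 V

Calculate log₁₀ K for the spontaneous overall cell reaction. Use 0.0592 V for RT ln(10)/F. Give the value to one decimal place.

36.0

Cathode: Au⁺/Au; anode: NO₃⁻/NO. E°cell = +0.71 V, n = 3.
log K = nE°cell / 0.0592 = (3)(+0.71) / 0.0592 = 36.0.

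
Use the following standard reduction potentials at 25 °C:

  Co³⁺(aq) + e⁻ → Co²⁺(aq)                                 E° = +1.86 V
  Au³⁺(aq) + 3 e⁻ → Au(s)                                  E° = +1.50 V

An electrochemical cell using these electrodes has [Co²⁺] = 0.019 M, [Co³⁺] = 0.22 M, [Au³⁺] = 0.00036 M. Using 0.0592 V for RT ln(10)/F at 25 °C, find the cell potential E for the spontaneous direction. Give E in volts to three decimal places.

Co³⁺/Co²⁺ is the cathode (higher E°), Au³⁺/Au the anode: E°cell = +1.86 − (+1.50) = +0.36 V, n = 3.
Overall: 3 Co³⁺(aq) + Au(s) → 3 Co²⁺(aq) + Au³⁺(aq)
Q = [Co²⁺]^3·[Au³⁺] / ([Co³⁺]^3); log Q = -6.635.
E = E° − (0.0592/n) log Q = +0.36 − (0.0592/3)(-6.635) = +0.491 V.

+0.491 V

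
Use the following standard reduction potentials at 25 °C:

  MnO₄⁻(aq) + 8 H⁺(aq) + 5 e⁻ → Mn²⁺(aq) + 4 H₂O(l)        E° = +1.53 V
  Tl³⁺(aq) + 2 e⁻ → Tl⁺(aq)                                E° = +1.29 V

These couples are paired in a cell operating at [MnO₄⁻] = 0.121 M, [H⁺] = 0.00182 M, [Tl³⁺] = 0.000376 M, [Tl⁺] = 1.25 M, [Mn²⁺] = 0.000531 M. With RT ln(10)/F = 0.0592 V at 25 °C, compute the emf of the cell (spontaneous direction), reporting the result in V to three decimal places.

+0.113 V

MnO₄⁻/Mn²⁺ is the cathode (higher E°), Tl³⁺/Tl⁺ the anode: E°cell = +1.53 − (+1.29) = +0.24 V, n = 10.
Overall: 2 MnO₄⁻(aq) + 16 H⁺(aq) + 5 Tl⁺(aq) → 2 Mn²⁺(aq) + 8 H₂O(l) + 5 Tl³⁺(aq)
Q = [Mn²⁺]^2·[Tl³⁺]^5 / ([MnO₄⁻]^2·[H⁺]^16·[Tl⁺]^5); log Q = 21.515.
E = E° − (0.0592/n) log Q = +0.24 − (0.0592/10)(21.515) = +0.113 V.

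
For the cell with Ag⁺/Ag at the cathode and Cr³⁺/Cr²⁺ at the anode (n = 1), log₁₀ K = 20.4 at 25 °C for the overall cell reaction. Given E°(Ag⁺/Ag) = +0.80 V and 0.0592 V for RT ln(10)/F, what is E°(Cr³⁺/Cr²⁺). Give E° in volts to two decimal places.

E°cell = (0.0592/n)·log K = (0.0592/1)(20.4) = +1.208 V.
Since Ag⁺/Ag is the cathode and Cr³⁺/Cr²⁺ the anode, E°cell = E°(Ag⁺/Ag) − E°(Cr³⁺/Cr²⁺).
So E°(Cr³⁺/Cr²⁺) = E°(Ag⁺/Ag) − E°cell = (+0.80) − (+1.208) = -0.41 V.

-0.41 V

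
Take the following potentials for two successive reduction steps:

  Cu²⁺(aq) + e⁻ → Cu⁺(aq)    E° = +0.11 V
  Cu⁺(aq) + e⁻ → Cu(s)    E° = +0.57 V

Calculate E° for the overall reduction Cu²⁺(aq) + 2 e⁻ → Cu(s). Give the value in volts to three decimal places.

+0.340 V

Adding the free-energy changes (−nFE°) of the two steps gives −n₃FE°₃ = −n₁FE°₁ − n₂FE°₂.
E°₃ = (1×+0.11 + 1×+0.57) / 2 = (+0.680) / 2 = +0.340 V.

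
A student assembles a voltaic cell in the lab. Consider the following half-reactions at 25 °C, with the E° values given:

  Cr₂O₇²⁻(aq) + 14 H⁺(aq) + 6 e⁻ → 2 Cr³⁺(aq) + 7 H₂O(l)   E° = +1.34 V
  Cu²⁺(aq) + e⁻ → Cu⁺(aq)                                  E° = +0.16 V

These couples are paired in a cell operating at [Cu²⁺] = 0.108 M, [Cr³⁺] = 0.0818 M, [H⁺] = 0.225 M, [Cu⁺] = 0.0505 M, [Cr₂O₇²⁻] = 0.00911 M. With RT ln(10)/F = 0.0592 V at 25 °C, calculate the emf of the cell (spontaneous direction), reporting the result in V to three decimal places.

+1.072 V

Cr₂O₇²⁻/Cr³⁺ is the cathode (higher E°), Cu²⁺/Cu⁺ the anode: E°cell = +1.34 − (+0.16) = +1.18 V, n = 6.
Overall: Cr₂O₇²⁻(aq) + 14 H⁺(aq) + 6 Cu⁺(aq) → 2 Cr³⁺(aq) + 7 H₂O(l) + 6 Cu²⁺(aq)
Q = [Cr³⁺]^2·[Cu²⁺]^6 / ([Cr₂O₇²⁻]·[H⁺]^14·[Cu⁺]^6); log Q = 10.916.
E = E° − (0.0592/n) log Q = +1.18 − (0.0592/6)(10.916) = +1.072 V.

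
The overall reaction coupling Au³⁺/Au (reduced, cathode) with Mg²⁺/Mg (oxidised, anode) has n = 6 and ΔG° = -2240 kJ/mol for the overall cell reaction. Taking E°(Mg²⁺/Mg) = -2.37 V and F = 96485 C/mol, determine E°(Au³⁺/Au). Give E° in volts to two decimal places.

+1.50 V

E°cell = −ΔG°/(nF) = −(-2240×10³)/((6)(96485)) = +3.869 V.
Since Au³⁺/Au is the cathode and Mg²⁺/Mg the anode, E°cell = E°(Au³⁺/Au) − E°(Mg²⁺/Mg).
So E°(Au³⁺/Au) = E°cell + E°(Mg²⁺/Mg) = +3.869 + (-2.37) = +1.50 V.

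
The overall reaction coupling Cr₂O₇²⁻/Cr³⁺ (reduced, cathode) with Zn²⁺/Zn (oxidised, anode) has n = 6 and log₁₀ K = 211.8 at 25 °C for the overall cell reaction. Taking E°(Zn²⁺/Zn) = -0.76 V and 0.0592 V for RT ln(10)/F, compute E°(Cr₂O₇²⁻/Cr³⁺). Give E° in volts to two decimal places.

E°cell = (0.0592/n)·log K = (0.0592/6)(211.8) = +2.090 V.
Since Cr₂O₇²⁻/Cr³⁺ is the cathode and Zn²⁺/Zn the anode, E°cell = E°(Cr₂O₇²⁻/Cr³⁺) − E°(Zn²⁺/Zn).
So E°(Cr₂O₇²⁻/Cr³⁺) = E°cell + E°(Zn²⁺/Zn) = +2.090 + (-0.76) = +1.33 V.

+1.33 V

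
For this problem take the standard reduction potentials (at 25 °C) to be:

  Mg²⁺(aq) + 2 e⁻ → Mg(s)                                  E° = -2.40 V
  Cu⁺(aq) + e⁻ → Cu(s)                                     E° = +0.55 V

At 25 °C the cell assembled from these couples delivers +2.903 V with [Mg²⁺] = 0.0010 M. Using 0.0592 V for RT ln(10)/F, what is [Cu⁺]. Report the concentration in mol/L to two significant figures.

Cu⁺/Cu is the cathode, Mg²⁺/Mg the anode: E°cell = +2.95 V, n = 2.
Overall reaction: 2 Cu⁺(aq) + Mg(s) → 2 Cu(s) + Mg²⁺(aq); Q = [Mg²⁺]^1/[Cu⁺]^2.
From E = E° − (0.0592/n) log Q: log Q = (E° − E)·n/0.0592 = (+2.95 − (+2.903))·2/0.0592 = 1.5878.
So 2·log[Cu⁺] = 1·log(0.001) − log Q = -3.0000 − (1.5878) = -4.5878; log[Cu⁺] = -4.5878 / 2 = -2.2939; [Cu⁺] = 10^(-2.2939) ≈ 0.0051 M.

0.0051 M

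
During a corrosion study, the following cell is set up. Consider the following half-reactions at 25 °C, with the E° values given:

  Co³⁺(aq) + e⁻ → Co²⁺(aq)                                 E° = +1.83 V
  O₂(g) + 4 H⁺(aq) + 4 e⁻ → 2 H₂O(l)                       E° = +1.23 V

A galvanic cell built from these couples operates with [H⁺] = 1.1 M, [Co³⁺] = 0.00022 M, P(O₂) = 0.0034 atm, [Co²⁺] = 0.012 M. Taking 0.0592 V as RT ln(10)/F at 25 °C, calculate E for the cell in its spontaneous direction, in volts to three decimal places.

+0.531 V

Co³⁺/Co²⁺ is the cathode (higher E°), O₂/H₂O the anode: E°cell = +1.83 − (+1.23) = +0.60 V, n = 4.
Overall: 4 Co³⁺(aq) + 2 H₂O(l) → 4 Co²⁺(aq) + O₂(g) + 4 H⁺(aq)
Q = [Co²⁺]^4·P(O₂)·[H⁺]^4 / ([Co³⁺]^4); log Q = 4.644.
E = E° − (0.0592/n) log Q = +0.60 − (0.0592/4)(4.644) = +0.531 V.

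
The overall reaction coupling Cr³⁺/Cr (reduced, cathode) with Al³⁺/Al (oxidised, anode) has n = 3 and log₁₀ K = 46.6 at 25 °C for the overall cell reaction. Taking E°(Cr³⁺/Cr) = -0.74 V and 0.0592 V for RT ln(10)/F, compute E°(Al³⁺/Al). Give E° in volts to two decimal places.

E°cell = (0.0592/n)·log K = (0.0592/3)(46.6) = +0.920 V.
Since Cr³⁺/Cr is the cathode and Al³⁺/Al the anode, E°cell = E°(Cr³⁺/Cr) − E°(Al³⁺/Al).
So E°(Al³⁺/Al) = E°(Cr³⁺/Cr) − E°cell = (-0.74) − (+0.920) = -1.66 V.

-1.66 V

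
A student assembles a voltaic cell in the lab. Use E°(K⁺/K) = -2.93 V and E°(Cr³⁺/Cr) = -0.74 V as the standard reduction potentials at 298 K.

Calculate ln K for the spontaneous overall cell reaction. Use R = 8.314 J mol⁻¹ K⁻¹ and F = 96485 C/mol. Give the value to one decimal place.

255.9

Cathode: Cr³⁺/Cr; anode: K⁺/K. E°cell = (-0.74) − (-2.93) = +2.19 V, with n = 3.
ΔG° = −nFE° = −RT ln K, so ln K = nFE°/(RT) = (3)(96485)(+2.19) / ((8.314)(298)) = 255.858.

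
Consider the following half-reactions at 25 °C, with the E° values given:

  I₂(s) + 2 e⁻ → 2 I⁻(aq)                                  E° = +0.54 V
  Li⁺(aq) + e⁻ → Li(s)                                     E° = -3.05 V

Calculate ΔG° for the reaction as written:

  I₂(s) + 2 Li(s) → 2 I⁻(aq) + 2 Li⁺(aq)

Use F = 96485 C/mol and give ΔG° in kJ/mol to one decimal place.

As written, I₂/I⁻ is reduced (cathode) and Li⁺/Li is oxidised (anode), so E°cell = (+0.54) − (-3.05) = +3.59 V.
Balancing electrons gives n = 2.
ΔG° = −nFE° = −(2)(96485)(+3.59) = -692,762 J = -692.8 kJ/mol.

-692.8 kJ/mol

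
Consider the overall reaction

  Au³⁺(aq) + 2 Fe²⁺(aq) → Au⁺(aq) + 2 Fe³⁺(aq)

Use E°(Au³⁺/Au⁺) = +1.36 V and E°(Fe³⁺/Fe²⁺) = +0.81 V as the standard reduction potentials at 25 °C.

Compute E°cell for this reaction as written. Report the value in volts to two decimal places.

+0.55 V

The Au³⁺/Au⁺ couple has the higher reduction potential, so it is the cathode; Fe³⁺/Fe²⁺ is oxidised at the anode.
E°cell = E°(cathode) − E°(anode) = (+1.36) − (+0.81) = +0.55 V.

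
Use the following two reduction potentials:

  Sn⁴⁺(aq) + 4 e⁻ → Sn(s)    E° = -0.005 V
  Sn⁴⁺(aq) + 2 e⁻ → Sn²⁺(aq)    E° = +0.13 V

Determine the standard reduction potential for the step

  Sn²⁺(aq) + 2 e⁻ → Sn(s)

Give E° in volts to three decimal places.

-0.140 V

Sequential free energies add, so n₃E°₃ = n₁E°₁ + n₂E°₂.
With n₃ = 4, and the known step contributing 2×(+0.13) V, the unknown satisfies 2·E° = 4×(-0.005) − 2×(+0.13) = -0.280.
E° = -0.280 / 2 = -0.140 V.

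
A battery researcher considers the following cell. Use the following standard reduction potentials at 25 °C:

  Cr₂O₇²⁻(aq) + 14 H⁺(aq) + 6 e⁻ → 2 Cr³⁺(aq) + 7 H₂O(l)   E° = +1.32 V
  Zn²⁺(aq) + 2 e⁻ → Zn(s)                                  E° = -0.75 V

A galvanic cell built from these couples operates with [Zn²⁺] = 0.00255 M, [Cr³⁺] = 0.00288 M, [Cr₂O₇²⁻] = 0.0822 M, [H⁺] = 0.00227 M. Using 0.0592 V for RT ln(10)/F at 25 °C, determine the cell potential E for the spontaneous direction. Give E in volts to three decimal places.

+1.821 V

Cr₂O₇²⁻/Cr³⁺ is the cathode (higher E°), Zn²⁺/Zn the anode: E°cell = +1.32 − (-0.75) = +2.07 V, n = 6.
Overall: Cr₂O₇²⁻(aq) + 14 H⁺(aq) + 3 Zn(s) → 2 Cr³⁺(aq) + 7 H₂O(l) + 3 Zn²⁺(aq)
Q = [Cr³⁺]^2·[Zn²⁺]^3 / ([Cr₂O₇²⁻]·[H⁺]^14); log Q = 25.239.
E = E° − (0.0592/n) log Q = +2.07 − (0.0592/6)(25.239) = +1.821 V.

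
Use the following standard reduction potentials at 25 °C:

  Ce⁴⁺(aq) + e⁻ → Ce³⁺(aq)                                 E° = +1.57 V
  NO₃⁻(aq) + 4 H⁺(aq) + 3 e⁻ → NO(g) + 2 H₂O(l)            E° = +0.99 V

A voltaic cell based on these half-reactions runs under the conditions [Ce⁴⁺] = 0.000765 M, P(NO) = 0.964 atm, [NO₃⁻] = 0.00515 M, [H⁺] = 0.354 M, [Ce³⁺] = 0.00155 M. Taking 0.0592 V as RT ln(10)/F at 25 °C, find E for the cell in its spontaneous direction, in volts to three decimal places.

+0.642 V

Ce⁴⁺/Ce³⁺ is the cathode (higher E°), NO₃⁻/NO the anode: E°cell = +1.57 − (+0.99) = +0.58 V, n = 3.
Overall: 3 Ce⁴⁺(aq) + NO(g) + 2 H₂O(l) → 3 Ce³⁺(aq) + NO₃⁻(aq) + 4 H⁺(aq)
Q = [Ce³⁺]^3·[NO₃⁻]·[H⁺]^4 / ([Ce⁴⁺]^3·P(NO)); log Q = -3.156.
E = E° − (0.0592/n) log Q = +0.58 − (0.0592/3)(-3.156) = +0.642 V.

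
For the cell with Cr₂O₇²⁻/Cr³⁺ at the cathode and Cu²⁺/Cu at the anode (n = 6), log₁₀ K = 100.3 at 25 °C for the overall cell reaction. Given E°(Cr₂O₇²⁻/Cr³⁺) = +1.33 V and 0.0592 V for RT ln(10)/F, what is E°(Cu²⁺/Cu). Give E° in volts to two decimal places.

+0.34 V

E°cell = (0.0592/n)·log K = (0.0592/6)(100.3) = +0.990 V.
Since Cr₂O₇²⁻/Cr³⁺ is the cathode and Cu²⁺/Cu the anode, E°cell = E°(Cr₂O₇²⁻/Cr³⁺) − E°(Cu²⁺/Cu).
So E°(Cu²⁺/Cu) = E°(Cr₂O₇²⁻/Cr³⁺) − E°cell = (+1.33) − (+0.990) = +0.34 V.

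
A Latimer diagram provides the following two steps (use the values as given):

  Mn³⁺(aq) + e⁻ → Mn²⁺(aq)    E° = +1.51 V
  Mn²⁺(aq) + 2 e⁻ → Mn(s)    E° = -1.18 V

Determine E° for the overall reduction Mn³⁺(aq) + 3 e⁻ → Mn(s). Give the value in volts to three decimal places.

-0.283 V

Adding the free-energy changes (−nFE°) of the two steps gives −n₃FE°₃ = −n₁FE°₁ − n₂FE°₂.
E°₃ = (1×+1.51 + 2×-1.18) / 3 = (-0.850) / 3 = -0.283 V.
E° values themselves are not directly additive — weighting by electron count is essential.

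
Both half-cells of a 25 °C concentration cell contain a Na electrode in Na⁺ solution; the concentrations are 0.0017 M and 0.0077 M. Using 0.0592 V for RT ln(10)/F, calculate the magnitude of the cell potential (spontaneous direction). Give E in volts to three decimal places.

For a concentration cell E°cell = 0. The 0.0077 M side is the cathode (reduction is favoured where [Na⁺] is higher).
With n = 1, E = −(0.0592/1) log([Na⁺]ₐₙ/[Na⁺]꜀ₐₜ) = −(0.0592/1) log(0.0017/0.0077) = −(0.0592/1)(-0.656) = +0.039 V.

+0.039 V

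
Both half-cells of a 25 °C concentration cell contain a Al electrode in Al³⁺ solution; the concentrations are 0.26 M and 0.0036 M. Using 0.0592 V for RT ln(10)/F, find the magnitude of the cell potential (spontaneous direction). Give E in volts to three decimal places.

+0.037 V

For a concentration cell E°cell = 0. The 0.26 M side is the cathode (reduction is favoured where [Al³⁺] is higher).
With n = 3, E = −(0.0592/3) log([Al³⁺]ₐₙ/[Al³⁺]꜀ₐₜ) = −(0.0592/3) log(0.0036/0.26) = −(0.0592/3)(-1.859) = +0.037 V.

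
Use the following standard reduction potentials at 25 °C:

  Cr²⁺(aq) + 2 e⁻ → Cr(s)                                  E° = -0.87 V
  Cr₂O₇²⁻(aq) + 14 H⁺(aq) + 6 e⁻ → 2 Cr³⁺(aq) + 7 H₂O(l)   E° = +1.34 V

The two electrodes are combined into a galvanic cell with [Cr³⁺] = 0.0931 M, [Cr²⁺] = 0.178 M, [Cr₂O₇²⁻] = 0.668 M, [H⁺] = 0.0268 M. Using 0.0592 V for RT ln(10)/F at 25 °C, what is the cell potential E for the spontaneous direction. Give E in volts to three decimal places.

+2.034 V

Cr₂O₇²⁻/Cr³⁺ is the cathode (higher E°), Cr²⁺/Cr the anode: E°cell = +1.34 − (-0.87) = +2.21 V, n = 6.
Overall: Cr₂O₇²⁻(aq) + 14 H⁺(aq) + 3 Cr(s) → 2 Cr³⁺(aq) + 7 H₂O(l) + 3 Cr²⁺(aq)
Q = [Cr³⁺]^2·[Cr²⁺]^3 / ([Cr₂O₇²⁻]·[H⁺]^14); log Q = 17.870.
E = E° − (0.0592/n) log Q = +2.21 − (0.0592/6)(17.870) = +2.034 V.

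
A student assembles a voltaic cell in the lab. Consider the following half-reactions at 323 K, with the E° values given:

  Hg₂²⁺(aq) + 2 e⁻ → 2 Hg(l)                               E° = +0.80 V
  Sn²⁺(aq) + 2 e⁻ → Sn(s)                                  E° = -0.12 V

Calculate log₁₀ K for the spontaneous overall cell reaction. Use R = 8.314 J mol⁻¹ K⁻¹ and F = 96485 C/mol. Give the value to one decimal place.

28.7

Cathode: Hg₂²⁺/Hg; anode: Sn²⁺/Sn. E°cell = (+0.80) − (-0.12) = +0.92 V, with n = 2.
ΔG° = −nFE° = −RT ln K, so ln K = nFE°/(RT) = (2)(96485)(+0.92) / ((8.314)(323)) = 66.110.
log₁₀ K = 66.110 / ln 10 = 28.7.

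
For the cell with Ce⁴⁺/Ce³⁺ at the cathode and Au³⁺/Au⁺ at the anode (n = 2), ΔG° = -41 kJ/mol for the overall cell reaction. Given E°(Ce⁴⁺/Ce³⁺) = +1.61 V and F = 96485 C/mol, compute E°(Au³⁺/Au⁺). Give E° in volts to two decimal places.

E°cell = −ΔG°/(nF) = −(-41×10³)/((2)(96485)) = +0.212 V.
Since Ce⁴⁺/Ce³⁺ is the cathode and Au³⁺/Au⁺ the anode, E°cell = E°(Ce⁴⁺/Ce³⁺) − E°(Au³⁺/Au⁺).
So E°(Au³⁺/Au⁺) = E°(Ce⁴⁺/Ce³⁺) − E°cell = (+1.61) − (+0.212) = +1.40 V.

+1.40 V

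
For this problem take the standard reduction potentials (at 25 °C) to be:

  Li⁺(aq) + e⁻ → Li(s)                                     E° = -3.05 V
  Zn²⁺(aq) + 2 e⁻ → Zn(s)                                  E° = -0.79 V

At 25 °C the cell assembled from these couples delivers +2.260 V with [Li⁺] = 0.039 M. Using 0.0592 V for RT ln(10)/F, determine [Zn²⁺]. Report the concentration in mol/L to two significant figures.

0.0015 M

Zn²⁺/Zn is the cathode, Li⁺/Li the anode: E°cell = +2.26 V, n = 2.
Overall reaction: Zn²⁺(aq) + 2 Li(s) → Zn(s) + 2 Li⁺(aq); Q = [Li⁺]^2/[Zn²⁺]^1.
From E = E° − (0.0592/n) log Q: log Q = (E° − E)·n/0.0592 = (+2.26 − (+2.260))·2/0.0592 = 0.0000.
So 1·log[Zn²⁺] = 2·log(0.039) − log Q = -2.8179 − (0.0000) = -2.8179; [Zn²⁺] = 10^(-2.8179) ≈ 0.0015 M.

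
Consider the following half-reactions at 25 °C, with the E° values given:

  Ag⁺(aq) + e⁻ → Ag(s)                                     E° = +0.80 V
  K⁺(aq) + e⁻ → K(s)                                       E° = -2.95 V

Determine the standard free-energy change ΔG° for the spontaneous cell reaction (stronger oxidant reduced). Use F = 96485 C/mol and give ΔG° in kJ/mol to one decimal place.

Ag⁺/Ag (E° = +0.80 V) is the cathode; K⁺/K (E° = -2.95 V) is the anode, so E°cell = +3.75 V.
Balancing electrons gives n = 1 (lcm of 1 and 1).
ΔG° = −nFE° = −(1)(96485)(+3.75) = -361,819 J = -361.8 kJ/mol.

-361.8 kJ/mol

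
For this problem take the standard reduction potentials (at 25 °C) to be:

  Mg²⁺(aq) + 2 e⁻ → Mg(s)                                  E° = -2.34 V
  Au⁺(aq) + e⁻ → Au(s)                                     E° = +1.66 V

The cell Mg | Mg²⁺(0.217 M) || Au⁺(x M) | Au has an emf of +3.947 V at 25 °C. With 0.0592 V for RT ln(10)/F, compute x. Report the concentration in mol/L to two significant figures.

Au⁺/Au is the cathode, Mg²⁺/Mg the anode: E°cell = +4.00 V, n = 2.
Overall reaction: 2 Au⁺(aq) + Mg(s) → 2 Au(s) + Mg²⁺(aq); Q = [Mg²⁺]^1/[Au⁺]^2.
From E = E° − (0.0592/n) log Q: log Q = (E° − E)·n/0.0592 = (+4.00 − (+3.947))·2/0.0592 = 1.7905.
So 2·log[Au⁺] = 1·log(0.217) − log Q = -0.6635 − (1.7905) = -2.4540; log[Au⁺] = -2.4540 / 2 = -1.2270; [Au⁺] = 10^(-1.2270) ≈ 0.059 M.

0.059 M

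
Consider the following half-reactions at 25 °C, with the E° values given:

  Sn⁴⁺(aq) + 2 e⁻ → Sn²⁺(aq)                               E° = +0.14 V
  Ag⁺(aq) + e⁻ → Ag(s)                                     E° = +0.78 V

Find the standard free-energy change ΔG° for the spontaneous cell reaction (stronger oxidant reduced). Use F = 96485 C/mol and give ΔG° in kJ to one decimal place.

Ag⁺/Ag (E° = +0.78 V) is the cathode; Sn⁴⁺/Sn²⁺ (E° = +0.14 V) is the anode, so E°cell = +0.64 V.
Balancing electrons gives n = 2 (lcm of 1 and 2).
ΔG° = −nFE° = −(2)(96485)(+0.64) = -123,501 J = -123.5 kJ.

-123.5 kJ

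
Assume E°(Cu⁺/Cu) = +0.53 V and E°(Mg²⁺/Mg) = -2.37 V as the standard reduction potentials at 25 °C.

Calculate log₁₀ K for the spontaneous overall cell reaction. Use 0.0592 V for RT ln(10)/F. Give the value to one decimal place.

Cathode: Cu⁺/Cu; anode: Mg²⁺/Mg. E°cell = +2.90 V, n = 2.
log K = nE°cell / 0.0592 = (2)(+2.90) / 0.0592 = 98.0.

98.0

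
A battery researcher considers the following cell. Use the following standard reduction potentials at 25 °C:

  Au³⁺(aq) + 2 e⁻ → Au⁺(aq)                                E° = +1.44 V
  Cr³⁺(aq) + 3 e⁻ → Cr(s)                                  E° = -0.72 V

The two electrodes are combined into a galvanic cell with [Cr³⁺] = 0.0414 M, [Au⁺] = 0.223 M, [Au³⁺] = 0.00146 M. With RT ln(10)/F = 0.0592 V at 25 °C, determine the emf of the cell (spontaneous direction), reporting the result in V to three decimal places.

+2.123 V

Au³⁺/Au⁺ is the cathode (higher E°), Cr³⁺/Cr the anode: E°cell = +1.44 − (-0.72) = +2.16 V, n = 6.
Overall: 3 Au³⁺(aq) + 2 Cr(s) → 3 Au⁺(aq) + 2 Cr³⁺(aq)
Q = [Au⁺]^3·[Cr³⁺]^2 / ([Au³⁺]^3); log Q = 3.786.
E = E° − (0.0592/n) log Q = +2.16 − (0.0592/6)(3.786) = +2.123 V.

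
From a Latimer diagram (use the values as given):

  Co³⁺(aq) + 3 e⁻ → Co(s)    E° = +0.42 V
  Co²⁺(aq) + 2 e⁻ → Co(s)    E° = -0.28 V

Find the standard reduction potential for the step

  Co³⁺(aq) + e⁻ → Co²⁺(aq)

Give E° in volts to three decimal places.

Sequential free energies add, so n₃E°₃ = n₁E°₁ + n₂E°₂.
With n₃ = 3, and the known step contributing 2×(-0.28) V, the unknown satisfies 1·E° = 3×(+0.42) − 2×(-0.28) = +1.820.
E° = +1.820 / 1 = +1.820 V.

+1.820 V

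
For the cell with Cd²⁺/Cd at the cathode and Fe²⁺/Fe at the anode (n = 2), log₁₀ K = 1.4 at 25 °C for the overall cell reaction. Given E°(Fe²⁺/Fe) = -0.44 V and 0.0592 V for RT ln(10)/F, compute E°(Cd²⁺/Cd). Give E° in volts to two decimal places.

E°cell = (0.0592/n)·log K = (0.0592/2)(1.4) = +0.041 V.
Since Cd²⁺/Cd is the cathode and Fe²⁺/Fe the anode, E°cell = E°(Cd²⁺/Cd) − E°(Fe²⁺/Fe).
So E°(Cd²⁺/Cd) = E°cell + E°(Fe²⁺/Fe) = +0.041 + (-0.44) = -0.40 V.

-0.40 V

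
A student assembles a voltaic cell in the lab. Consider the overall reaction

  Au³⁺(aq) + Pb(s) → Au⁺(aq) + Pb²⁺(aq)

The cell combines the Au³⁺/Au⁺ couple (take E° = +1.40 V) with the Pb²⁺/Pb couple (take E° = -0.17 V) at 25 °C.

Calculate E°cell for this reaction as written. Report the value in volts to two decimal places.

+1.57 V

The Au³⁺/Au⁺ couple has the higher reduction potential, so it is the cathode; Pb²⁺/Pb is oxidised at the anode.
E°cell = E°(cathode) − E°(anode) = (+1.40) − (-0.17) = +1.57 V.
Since E°cell > 0, the reaction is spontaneous under standard conditions.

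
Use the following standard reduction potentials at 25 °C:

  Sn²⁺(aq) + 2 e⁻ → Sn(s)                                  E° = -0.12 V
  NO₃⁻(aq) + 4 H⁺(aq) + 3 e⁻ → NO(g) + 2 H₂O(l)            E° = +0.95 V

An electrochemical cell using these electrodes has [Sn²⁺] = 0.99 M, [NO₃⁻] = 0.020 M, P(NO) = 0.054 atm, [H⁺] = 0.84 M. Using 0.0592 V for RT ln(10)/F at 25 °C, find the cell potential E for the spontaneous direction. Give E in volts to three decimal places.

+1.056 V

NO₃⁻/NO is the cathode (higher E°), Sn²⁺/Sn the anode: E°cell = +0.95 − (-0.12) = +1.07 V, n = 6.
Overall: 2 NO₃⁻(aq) + 8 H⁺(aq) + 3 Sn(s) → 2 NO(g) + 4 H₂O(l) + 3 Sn²⁺(aq)
Q = P(NO)^2·[Sn²⁺]^3 / ([NO₃⁻]^2·[H⁺]^8); log Q = 1.455.
E = E° − (0.0592/n) log Q = +1.07 − (0.0592/6)(1.455) = +1.056 V.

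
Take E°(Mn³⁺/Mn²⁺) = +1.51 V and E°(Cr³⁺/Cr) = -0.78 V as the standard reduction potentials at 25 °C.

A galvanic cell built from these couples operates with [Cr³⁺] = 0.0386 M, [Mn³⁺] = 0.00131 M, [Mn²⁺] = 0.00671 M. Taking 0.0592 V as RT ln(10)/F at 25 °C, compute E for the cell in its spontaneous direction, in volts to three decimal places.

+2.276 V

Mn³⁺/Mn²⁺ is the cathode (higher E°), Cr³⁺/Cr the anode: E°cell = +1.51 − (-0.78) = +2.29 V, n = 3.
Overall: 3 Mn³⁺(aq) + Cr(s) → 3 Mn²⁺(aq) + Cr³⁺(aq)
Q = [Mn²⁺]^3·[Cr³⁺] / ([Mn³⁺]^3); log Q = 0.715.
E = E° − (0.0592/n) log Q = +2.29 − (0.0592/3)(0.715) = +2.276 V.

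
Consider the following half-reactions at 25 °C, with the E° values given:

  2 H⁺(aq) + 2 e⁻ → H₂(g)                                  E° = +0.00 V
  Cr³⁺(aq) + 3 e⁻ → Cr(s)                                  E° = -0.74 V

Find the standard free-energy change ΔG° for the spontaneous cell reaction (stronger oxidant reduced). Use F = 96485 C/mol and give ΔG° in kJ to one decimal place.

-428.4 kJ

H⁺/H₂ (E° = +0.00 V) is the cathode; Cr³⁺/Cr (E° = -0.74 V) is the anode, so E°cell = +0.74 V.
Balancing electrons gives n = 6 (lcm of 2 and 3).
ΔG° = −nFE° = −(6)(96485)(+0.74) = -428,393 J = -428.4 kJ.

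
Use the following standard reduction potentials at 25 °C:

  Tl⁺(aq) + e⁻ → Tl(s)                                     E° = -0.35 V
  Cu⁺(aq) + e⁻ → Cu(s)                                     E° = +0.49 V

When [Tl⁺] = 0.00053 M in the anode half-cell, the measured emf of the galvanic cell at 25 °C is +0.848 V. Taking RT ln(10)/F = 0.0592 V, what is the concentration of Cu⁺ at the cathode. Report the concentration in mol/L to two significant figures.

0.00072 M

Cu⁺/Cu is the cathode, Tl⁺/Tl the anode: E°cell = +0.84 V, n = 1.
Overall reaction: Cu⁺(aq) + Tl(s) → Cu(s) + Tl⁺(aq); Q = [Tl⁺]^1/[Cu⁺]^1.
From E = E° − (0.0592/n) log Q: log Q = (E° − E)·n/0.0592 = (+0.84 − (+0.848))·1/0.0592 = -0.1351.
So 1·log[Cu⁺] = 1·log(0.00053) − log Q = -3.2757 − (-0.1351) = -3.1406; [Cu⁺] = 10^(-3.1406) ≈ 0.00072 M.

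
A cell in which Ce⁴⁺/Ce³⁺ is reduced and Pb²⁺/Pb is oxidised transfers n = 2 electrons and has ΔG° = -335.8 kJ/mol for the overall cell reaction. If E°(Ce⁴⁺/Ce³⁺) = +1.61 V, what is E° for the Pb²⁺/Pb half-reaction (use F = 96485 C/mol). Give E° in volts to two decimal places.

E°cell = −ΔG°/(nF) = −(-335.8×10³)/((2)(96485)) = +1.740 V.
Since Ce⁴⁺/Ce³⁺ is the cathode and Pb²⁺/Pb the anode, E°cell = E°(Ce⁴⁺/Ce³⁺) − E°(Pb²⁺/Pb).
So E°(Pb²⁺/Pb) = E°(Ce⁴⁺/Ce³⁺) − E°cell = (+1.61) − (+1.740) = -0.13 V.

-0.13 V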